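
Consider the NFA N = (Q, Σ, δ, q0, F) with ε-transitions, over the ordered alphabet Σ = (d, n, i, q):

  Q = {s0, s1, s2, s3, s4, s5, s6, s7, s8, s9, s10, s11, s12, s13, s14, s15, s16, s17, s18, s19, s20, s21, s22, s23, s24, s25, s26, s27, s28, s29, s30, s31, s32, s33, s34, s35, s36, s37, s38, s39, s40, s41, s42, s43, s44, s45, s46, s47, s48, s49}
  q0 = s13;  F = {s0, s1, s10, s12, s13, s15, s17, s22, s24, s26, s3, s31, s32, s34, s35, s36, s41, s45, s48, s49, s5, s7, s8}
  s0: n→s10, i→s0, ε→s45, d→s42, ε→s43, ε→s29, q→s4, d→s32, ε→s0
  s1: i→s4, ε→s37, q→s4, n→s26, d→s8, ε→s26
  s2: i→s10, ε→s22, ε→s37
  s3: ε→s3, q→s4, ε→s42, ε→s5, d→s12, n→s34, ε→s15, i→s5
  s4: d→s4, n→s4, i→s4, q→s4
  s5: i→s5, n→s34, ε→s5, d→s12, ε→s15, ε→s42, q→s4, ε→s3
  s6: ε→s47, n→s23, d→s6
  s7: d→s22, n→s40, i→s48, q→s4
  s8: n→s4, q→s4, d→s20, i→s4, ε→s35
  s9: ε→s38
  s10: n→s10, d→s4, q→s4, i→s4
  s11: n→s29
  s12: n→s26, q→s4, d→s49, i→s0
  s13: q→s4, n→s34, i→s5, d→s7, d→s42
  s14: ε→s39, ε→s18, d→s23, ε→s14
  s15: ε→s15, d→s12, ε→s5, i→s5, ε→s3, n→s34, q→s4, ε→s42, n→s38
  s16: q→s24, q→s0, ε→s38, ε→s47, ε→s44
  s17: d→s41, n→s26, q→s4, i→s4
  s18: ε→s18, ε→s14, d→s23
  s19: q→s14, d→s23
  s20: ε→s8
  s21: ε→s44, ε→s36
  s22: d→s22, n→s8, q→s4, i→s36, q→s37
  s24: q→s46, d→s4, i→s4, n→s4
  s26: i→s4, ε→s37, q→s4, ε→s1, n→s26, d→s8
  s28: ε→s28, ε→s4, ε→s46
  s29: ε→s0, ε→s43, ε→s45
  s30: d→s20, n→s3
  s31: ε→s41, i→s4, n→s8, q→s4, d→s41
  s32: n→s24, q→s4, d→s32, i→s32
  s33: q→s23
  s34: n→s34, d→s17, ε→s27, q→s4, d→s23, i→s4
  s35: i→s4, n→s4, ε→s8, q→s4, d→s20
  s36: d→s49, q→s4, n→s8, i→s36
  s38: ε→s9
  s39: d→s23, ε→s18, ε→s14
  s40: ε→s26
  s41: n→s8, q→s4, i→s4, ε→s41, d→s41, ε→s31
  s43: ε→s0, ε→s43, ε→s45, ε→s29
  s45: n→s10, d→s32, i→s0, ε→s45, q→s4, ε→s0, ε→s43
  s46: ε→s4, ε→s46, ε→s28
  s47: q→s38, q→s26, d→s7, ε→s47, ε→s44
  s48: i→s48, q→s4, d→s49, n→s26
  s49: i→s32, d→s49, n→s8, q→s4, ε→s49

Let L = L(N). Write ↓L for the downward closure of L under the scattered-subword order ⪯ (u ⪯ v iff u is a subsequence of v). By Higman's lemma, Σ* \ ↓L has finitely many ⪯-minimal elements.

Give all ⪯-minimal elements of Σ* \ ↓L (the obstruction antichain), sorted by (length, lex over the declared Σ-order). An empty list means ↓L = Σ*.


|Q|=50, |F|=23, |δ|=182 (64 ε).
min D↑ (18 st, q0=0, F={4}): 0:d→1,n→2,i→3,q→4 1:d→5,n→6,i→7,q→4 2:d→8,n→2,i→4,q→4 3:d→9,n→2,i→3,q→4 4:d→4,n→4,i→4,q→4 5:d→5,n→10,i→11,q→4 6:d→10,n→6,i→4,q→4 7:d→12,n→6,i→7,q→4 8:d→13,n→6,i→4,q→4 9:d→12,n→6,i→14,q→4 10:d→10,n→4,i→4,q→4 11:d→12,n→10,i→11,q→4 12:d→12,n→10,i→15,q→4 13:d→13,n→10,i→4,q→4 14:d→15,n→16,i→14,q→4 15:d→15,n→17,i→15,q→4 16:d→4,n→16,i→4,q→4 17:d→4,n→4,i→4,q→4 [Hopcroft].
'q': run [36, 4] end={s28,s37,s4,s46} ∉↓L; 1/1 deletions ∈↓L.
'ni': |S_i|=[36, 20, 1] end={s4} — reject; 2/2 deletions ∈↓L.
'ddnn': |S_i|=[36, 28, 15, 7, 1] end={s4} — reject; 4/4 deletions ∈↓L.
'dndn': N↓-sim [36, 28, 12, 4, 1] end={s4} rej; 4/4 deletions ∈↓L.
'idind': run [36, 32, 23, 11, 5, 1] end={s4} — reject; 5/5 single-dels accept.
5 minimals (antichain).

min(Σ*\↓L) = [q, ni, ddnn, dndn, idind].


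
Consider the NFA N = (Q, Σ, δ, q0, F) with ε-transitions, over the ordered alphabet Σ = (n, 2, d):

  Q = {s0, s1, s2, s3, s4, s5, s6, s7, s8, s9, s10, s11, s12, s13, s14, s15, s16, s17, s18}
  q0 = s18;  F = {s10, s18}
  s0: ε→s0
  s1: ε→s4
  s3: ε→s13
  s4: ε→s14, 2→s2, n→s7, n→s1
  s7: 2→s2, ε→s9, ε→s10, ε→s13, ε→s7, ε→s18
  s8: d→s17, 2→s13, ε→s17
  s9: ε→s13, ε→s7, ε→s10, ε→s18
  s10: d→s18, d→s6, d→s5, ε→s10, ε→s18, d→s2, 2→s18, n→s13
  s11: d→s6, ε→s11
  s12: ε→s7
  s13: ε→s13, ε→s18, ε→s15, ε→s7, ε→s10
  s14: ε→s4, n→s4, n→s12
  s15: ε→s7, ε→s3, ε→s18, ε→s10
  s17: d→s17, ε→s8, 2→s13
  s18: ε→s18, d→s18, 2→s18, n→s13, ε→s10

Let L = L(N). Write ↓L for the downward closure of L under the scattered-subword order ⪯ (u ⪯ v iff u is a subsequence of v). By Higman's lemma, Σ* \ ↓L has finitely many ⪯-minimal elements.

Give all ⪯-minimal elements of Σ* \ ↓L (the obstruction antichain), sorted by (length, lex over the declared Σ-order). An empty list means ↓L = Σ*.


Antichain: [].

|Q|=19, |F|=2, |δ|=51 (31 ε).
min D↑ (1 st, q0=0, F={}): 0:n→0,2→0,d→0.
L(D↑) = ∅ ⇒ ↓L = Σ*.


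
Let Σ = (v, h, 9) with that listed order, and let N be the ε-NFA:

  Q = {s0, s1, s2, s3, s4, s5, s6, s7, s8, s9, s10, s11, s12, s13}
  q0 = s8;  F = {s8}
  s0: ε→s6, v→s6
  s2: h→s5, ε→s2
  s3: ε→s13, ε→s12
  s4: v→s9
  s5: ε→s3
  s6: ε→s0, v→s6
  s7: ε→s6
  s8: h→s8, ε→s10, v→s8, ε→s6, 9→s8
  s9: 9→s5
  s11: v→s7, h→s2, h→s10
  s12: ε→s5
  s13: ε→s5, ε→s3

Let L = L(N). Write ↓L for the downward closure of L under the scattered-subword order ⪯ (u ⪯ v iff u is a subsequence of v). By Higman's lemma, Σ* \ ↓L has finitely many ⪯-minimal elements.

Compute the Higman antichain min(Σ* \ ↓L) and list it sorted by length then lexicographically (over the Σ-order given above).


min(Σ*\↓L) = [].

|Q|=14, |F|=1, |δ|=23 (12 ε).
min D↑ (1 st, q0=0, F={}): 0:v→0,h→0,9→0 [Hopcroft].
L(D↑) = ∅; no obstructions.


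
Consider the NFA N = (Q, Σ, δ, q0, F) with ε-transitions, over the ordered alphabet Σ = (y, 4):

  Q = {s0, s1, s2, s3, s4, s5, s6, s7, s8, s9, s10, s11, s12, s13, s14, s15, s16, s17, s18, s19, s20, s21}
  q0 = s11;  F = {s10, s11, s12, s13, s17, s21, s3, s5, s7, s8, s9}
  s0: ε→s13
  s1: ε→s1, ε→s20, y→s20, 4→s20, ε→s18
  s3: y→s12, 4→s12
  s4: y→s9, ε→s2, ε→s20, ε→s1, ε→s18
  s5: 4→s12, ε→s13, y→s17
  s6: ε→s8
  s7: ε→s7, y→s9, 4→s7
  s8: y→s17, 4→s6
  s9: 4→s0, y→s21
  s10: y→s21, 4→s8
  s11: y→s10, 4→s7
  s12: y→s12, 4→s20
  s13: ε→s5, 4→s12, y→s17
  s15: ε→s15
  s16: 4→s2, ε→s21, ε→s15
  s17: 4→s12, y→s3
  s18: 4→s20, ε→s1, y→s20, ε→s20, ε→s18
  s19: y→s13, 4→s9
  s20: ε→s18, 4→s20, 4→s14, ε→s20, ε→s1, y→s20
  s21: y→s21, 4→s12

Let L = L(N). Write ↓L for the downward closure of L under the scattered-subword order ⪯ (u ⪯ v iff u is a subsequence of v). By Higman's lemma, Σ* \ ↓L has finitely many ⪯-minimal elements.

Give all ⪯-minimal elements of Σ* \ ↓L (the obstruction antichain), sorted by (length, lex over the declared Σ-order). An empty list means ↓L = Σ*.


|Q|=22, |F|=11, |δ|=54 (21 ε).
min D↑ (11 st, q0=0, F={9}): 0:y→1,4→2 1:y→3,4→4 2:y→5,4→2 3:y→3,4→6 4:y→7,4→4 5:y→3,4→8 6:y→6,4→9 7:y→10,4→6 8:y→7,4→6 9:y→9,4→9 10:y→6,4→6 (ε-aug+det+¬).
'yy44': N↓-sim [17, 15, 8, 5, 4] end={s1,s14,s18,s20} ∉↓L; 4/4 deletions ∈↓L.
'4y444': N↓-sim [17, 15, 12, 10, 5, 4] end={s1,s14,s18,s20} — reject; 5/5 single-dels accept.
'y4yyy4': run [17, 15, 12, 7, 6, 5, 4] end={s1,s14,s18,s20} rej; 6/6 single-dels accept.
3 minimals (antichain).

min(Σ*\↓L) = [yy44, 4y444, y4yyy4].


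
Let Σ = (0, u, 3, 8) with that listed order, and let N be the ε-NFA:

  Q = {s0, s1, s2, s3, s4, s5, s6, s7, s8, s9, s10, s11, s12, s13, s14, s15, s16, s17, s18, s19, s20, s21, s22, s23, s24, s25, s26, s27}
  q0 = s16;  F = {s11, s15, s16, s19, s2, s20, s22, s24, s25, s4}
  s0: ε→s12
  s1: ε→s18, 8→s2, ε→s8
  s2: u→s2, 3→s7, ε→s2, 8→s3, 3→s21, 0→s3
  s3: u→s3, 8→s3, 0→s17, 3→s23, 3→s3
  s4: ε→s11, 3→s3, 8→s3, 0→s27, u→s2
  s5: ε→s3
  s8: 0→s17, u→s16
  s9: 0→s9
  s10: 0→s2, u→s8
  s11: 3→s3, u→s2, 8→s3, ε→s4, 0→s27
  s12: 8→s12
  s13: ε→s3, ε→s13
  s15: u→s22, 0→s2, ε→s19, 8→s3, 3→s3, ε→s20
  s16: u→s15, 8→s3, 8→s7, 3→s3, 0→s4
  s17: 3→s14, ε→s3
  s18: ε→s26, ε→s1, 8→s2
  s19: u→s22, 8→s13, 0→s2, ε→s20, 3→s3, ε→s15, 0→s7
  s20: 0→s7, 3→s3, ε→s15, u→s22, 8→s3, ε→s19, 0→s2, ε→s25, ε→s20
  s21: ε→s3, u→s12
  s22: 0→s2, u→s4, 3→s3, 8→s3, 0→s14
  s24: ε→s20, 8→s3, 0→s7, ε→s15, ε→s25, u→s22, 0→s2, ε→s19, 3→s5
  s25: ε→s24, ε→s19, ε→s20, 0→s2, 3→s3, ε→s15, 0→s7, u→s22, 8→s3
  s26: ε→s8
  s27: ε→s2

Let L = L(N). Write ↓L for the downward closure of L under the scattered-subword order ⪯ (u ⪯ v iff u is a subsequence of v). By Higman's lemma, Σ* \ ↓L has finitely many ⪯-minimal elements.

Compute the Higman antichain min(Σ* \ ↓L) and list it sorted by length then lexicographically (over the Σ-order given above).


|Q|=28, |F|=10, |δ|=93 (31 ε).
min D↑ (6 st, q0=0, F={3}): 0:0→1,u→2,3→3,8→3 1:0→4,u→4,3→3,8→3 2:0→4,u→5,3→3,8→3 3:0→3,u→3,3→3,8→3 4:0→3,u→4,3→3,8→3 5:0→4,u→1,3→3,8→3 (ε-aug+det+¬).
'3': run [20, 8] end={s12,s14,s17,s21,s23,s3,s5,s7} ∉↓L; 1/1 single-dels accept.
'8': run [20, 7] end={s12,s13,s14,s17,s23,s3,s7} rej; 1/1 deletions ∈↓L.
'000': N↓-sim [20, 11, 9, 4] end={s14,s17,s23,s3} ∉↓L; 3/3 single-dels accept.
'0u0': N↓-sim [20, 11, 8, 4] end={s14,s17,s23,s3} ∉↓L; 3/3 deletions ∈↓L.
'u00': run [20, 19, 9, 4] end={s14,s17,s23,s3} ∉↓L; 3/3 del acc.
'uuuu0': run [20, 19, 12, 11, 8, 4] end={s14,s17,s23,s3} rej; 5/5 del acc.
6 minimals (antichain).

min(Σ*\↓L) = [3, 8, 000, 0u0, u00, uuuu0].


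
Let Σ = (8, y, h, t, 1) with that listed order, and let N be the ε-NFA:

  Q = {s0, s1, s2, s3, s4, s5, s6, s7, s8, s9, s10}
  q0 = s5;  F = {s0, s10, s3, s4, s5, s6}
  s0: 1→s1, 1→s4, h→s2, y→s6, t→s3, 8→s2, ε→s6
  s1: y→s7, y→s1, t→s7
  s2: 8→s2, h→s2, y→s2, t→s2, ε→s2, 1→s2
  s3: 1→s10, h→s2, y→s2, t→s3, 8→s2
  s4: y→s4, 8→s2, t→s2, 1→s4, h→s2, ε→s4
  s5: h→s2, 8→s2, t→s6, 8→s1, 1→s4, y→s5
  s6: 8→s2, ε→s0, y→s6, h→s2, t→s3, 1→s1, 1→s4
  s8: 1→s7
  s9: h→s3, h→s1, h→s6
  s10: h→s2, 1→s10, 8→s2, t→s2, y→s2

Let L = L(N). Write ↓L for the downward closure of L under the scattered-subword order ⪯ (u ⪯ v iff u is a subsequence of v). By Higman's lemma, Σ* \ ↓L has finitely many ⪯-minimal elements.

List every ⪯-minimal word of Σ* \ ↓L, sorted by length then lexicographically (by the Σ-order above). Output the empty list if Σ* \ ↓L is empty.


Antichain: [8, h, 1t, tty].

|Q|=11, |F|=6, |δ|=49 (4 ε).
min D↑ (6 st, q0=0, F={1}): 0:8→1,y→0,h→1,t→2,1→3 1:8→1,y→1,h→1,t→1,1→1 2:8→1,y→2,h→1,t→4,1→3 3:8→1,y→3,h→1,t→1,1→3 4:8→1,y→1,h→1,t→4,1→5 5:8→1,y→1,h→1,t→1,1→5.
'8': N↓-sim [9, 3] end={s1,s2,s7} rej; 1/1 del acc.
'h': |S_i|=[9, 1] end={s2} — reject; 1/1 deletions ∈↓L.
'1t': run [9, 5, 2] end={s2,s7} ∉↓L; 2/2 single-dels accept.
'tty': N↓-sim [9, 8, 4, 1] end={s2} rej; 3/3 deletions ∈↓L.
4 minimals (antichain).


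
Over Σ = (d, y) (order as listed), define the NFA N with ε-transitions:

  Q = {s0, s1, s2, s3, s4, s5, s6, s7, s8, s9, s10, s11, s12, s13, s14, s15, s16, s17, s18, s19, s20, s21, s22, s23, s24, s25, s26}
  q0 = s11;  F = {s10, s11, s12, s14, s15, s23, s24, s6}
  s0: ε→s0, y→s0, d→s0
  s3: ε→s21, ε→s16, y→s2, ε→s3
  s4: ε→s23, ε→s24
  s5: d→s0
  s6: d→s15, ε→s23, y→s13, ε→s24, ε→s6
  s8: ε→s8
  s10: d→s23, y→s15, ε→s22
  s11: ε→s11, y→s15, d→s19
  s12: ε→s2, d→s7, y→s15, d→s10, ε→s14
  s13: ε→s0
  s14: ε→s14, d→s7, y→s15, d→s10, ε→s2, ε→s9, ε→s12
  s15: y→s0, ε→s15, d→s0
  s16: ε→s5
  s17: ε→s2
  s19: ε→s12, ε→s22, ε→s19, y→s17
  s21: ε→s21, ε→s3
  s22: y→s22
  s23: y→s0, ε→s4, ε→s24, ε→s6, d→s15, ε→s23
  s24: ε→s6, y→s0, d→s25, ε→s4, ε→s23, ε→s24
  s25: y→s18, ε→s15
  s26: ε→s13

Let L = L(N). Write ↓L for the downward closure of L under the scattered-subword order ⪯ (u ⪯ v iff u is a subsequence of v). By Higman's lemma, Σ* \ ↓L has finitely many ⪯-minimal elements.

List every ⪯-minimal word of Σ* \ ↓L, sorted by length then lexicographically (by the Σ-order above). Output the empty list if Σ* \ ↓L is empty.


min(Σ*\↓L) = [yd, yy, dddy, ddddd].

|Q|=27, |F|=8, |δ|=62 (37 ε).
min D↑ (6 st, q0=0, F={4}): 0:d→1,y→2 1:d→3,y→2 2:d→4,y→4 3:d→5,y→2 4:d→4,y→4 5:d→2,y→4 (ε-aug+det+¬).
'yd': |S_i|=[19, 7, 1] end={s0} ∉↓L; 2/2 del acc.
'yy': |S_i|=[19, 7, 2] end={s0,s22} — reject; 2/2 deletions ∈↓L.
'dddy': run [19, 18, 12, 9, 3] end={s0,s13,s18} — reject; 4/4 del acc.
'ddddd': run [19, 18, 12, 9, 4, 1] end={s0} ∉↓L; 5/5 del acc.
4 obstructions.


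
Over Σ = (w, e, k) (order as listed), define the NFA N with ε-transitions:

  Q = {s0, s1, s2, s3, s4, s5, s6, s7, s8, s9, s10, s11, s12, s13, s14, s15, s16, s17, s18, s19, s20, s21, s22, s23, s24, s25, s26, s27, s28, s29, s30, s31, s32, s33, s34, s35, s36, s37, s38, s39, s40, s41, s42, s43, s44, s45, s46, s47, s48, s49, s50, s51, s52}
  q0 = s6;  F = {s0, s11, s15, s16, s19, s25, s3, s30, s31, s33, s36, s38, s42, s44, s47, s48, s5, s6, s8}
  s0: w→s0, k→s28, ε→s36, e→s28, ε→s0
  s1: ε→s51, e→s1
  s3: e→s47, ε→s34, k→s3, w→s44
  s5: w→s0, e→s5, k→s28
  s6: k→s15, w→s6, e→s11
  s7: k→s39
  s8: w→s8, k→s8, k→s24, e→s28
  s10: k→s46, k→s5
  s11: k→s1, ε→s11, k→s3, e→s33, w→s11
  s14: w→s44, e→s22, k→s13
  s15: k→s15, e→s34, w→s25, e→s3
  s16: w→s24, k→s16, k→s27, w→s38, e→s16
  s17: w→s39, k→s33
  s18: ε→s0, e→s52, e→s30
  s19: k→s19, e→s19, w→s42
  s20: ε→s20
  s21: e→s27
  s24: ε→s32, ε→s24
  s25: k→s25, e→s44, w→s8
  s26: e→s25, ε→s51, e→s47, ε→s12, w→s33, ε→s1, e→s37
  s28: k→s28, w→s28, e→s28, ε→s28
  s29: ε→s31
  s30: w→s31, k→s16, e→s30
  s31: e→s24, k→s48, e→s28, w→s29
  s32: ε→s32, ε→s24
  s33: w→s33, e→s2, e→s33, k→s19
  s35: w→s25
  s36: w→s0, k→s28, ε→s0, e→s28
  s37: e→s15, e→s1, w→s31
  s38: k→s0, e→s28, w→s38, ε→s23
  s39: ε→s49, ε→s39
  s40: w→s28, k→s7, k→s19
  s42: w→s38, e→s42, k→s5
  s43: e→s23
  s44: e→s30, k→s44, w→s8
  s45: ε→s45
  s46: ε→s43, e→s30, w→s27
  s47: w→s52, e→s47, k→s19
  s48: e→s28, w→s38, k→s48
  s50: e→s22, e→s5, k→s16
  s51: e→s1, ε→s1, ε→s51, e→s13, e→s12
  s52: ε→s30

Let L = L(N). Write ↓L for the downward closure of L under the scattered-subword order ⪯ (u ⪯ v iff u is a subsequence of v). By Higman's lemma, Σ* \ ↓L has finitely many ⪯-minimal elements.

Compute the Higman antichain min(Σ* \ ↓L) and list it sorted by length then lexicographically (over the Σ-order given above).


Antichain: [kwwe, eekwkk].

|Q|=53, |F|=19, |δ|=124 (25 ε).
min D↑ (19 st, q0=0, F={12}): 0:w→0,e→1,k→2 1:w→1,e→3,k→4 2:w→5,e→4,k→2 3:w→3,e→3,k→6 4:w→7,e→8,k→4 5:w→9,e→7,k→5 6:w→10,e→6,k→6 7:w→9,e→11,k→7 8:w→11,e→8,k→6 9:w→9,e→12,k→9 10:w→13,e→10,k→14 11:w→15,e→11,k→16 12:w→12,e→12,k→12 13:w→13,e→12,k→17 14:w→17,e→14,k→12 15:w→15,e→12,k→18 16:w→13,e→16,k→16 17:w→17,e→12,k→12 18:w→13,e→12,k→18 [Hopcroft].
'kwwe': |S_i|=[32, 28, 19, 11, 3] end={s24,s28,s32} — reject; 4/4 del acc.
'eekwkk': |S_i|=[32, 29, 24, 13, 9, 4, 1] end={s28} rej; 6/6 deletions ∈↓L.
2 words, ⪯-incomp.


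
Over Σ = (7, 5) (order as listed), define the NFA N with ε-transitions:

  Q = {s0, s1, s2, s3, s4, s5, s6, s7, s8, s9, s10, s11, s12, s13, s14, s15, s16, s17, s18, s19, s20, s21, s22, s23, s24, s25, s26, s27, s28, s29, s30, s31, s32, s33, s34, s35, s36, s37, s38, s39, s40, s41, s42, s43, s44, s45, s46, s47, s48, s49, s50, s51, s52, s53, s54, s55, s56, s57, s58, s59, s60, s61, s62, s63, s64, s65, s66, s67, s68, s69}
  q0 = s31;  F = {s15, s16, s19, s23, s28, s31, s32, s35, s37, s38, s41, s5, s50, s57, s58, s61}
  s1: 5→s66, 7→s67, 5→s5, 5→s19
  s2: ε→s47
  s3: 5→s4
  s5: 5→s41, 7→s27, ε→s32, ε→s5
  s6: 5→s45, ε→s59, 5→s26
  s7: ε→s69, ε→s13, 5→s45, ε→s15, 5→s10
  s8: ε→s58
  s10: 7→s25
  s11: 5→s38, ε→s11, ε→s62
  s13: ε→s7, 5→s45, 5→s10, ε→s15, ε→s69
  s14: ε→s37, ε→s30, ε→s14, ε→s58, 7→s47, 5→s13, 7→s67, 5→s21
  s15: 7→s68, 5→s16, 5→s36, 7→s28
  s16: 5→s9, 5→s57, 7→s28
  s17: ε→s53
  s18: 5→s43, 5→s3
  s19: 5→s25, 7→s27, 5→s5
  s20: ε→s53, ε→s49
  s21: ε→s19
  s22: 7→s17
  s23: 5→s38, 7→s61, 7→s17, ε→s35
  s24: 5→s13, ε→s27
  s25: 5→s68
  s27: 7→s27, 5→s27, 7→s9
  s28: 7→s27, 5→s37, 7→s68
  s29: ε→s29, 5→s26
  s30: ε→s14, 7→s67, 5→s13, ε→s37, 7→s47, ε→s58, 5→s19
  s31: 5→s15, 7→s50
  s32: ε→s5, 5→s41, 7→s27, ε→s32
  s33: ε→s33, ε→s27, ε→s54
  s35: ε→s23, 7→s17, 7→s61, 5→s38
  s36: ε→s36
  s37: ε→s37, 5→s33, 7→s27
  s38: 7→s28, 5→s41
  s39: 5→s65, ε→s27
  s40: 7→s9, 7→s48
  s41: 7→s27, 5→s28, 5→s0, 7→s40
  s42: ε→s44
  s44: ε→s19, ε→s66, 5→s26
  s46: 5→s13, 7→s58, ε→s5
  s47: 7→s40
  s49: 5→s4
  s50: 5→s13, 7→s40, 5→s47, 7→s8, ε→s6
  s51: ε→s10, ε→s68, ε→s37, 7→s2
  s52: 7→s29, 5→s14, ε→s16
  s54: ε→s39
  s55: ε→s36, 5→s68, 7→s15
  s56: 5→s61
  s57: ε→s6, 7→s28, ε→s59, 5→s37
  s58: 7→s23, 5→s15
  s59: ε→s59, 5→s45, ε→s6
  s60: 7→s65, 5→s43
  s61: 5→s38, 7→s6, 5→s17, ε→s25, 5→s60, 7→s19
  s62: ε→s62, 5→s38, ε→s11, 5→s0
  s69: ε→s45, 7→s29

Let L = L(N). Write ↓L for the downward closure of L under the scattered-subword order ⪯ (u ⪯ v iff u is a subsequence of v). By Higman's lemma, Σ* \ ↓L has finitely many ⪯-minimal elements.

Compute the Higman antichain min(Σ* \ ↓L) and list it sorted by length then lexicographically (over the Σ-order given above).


A = [577, 5755, 55557, 55555, 777777, 777557].

|Q|=70, |F|=16, |δ|=151 (55 ε).
min D↑ (15 st, q0=0, F={7}): 0:7→1,5→2 1:7→3,5→2 2:7→4,5→5 3:7→6,5→2 4:7→7,5→8 5:7→4,5→9 6:7→10,5→11 7:7→7,5→7 8:7→7,5→7 9:7→4,5→8 10:7→12,5→11 11:7→4,5→13 12:7→7,5→14 13:7→7,5→4 14:7→7,5→13 (ε-aug+det+¬).
'577': run [43, 35, 14, 4] end={s27,s48,s68,s9} — reject; 3/3 del acc.
'5755': |S_i|=[43, 35, 14, 9, 6] end={s27,s33,s39,s54,s65,s9} rej; 4/4 deletions ∈↓L.
'55557': |S_i|=[43, 35, 23, 15, 9, 2] end={s27,s9} rej; 5/5 del acc.
'55555': run [43, 35, 23, 15, 9, 6] end={s27,s33,s39,s54,s65,s9} — reject; 5/5 single-dels accept.
'777777': N↓-sim [43, 42, 36, 29, 27, 21, 5] end={s27,s40,s48,s68,s9} — reject; 6/6 deletions ∈↓L.
'777557': run [43, 42, 36, 29, 23, 14, 5] end={s27,s40,s48,s68,s9} ∉↓L; 6/6 single-dels accept.
6 obstructions.


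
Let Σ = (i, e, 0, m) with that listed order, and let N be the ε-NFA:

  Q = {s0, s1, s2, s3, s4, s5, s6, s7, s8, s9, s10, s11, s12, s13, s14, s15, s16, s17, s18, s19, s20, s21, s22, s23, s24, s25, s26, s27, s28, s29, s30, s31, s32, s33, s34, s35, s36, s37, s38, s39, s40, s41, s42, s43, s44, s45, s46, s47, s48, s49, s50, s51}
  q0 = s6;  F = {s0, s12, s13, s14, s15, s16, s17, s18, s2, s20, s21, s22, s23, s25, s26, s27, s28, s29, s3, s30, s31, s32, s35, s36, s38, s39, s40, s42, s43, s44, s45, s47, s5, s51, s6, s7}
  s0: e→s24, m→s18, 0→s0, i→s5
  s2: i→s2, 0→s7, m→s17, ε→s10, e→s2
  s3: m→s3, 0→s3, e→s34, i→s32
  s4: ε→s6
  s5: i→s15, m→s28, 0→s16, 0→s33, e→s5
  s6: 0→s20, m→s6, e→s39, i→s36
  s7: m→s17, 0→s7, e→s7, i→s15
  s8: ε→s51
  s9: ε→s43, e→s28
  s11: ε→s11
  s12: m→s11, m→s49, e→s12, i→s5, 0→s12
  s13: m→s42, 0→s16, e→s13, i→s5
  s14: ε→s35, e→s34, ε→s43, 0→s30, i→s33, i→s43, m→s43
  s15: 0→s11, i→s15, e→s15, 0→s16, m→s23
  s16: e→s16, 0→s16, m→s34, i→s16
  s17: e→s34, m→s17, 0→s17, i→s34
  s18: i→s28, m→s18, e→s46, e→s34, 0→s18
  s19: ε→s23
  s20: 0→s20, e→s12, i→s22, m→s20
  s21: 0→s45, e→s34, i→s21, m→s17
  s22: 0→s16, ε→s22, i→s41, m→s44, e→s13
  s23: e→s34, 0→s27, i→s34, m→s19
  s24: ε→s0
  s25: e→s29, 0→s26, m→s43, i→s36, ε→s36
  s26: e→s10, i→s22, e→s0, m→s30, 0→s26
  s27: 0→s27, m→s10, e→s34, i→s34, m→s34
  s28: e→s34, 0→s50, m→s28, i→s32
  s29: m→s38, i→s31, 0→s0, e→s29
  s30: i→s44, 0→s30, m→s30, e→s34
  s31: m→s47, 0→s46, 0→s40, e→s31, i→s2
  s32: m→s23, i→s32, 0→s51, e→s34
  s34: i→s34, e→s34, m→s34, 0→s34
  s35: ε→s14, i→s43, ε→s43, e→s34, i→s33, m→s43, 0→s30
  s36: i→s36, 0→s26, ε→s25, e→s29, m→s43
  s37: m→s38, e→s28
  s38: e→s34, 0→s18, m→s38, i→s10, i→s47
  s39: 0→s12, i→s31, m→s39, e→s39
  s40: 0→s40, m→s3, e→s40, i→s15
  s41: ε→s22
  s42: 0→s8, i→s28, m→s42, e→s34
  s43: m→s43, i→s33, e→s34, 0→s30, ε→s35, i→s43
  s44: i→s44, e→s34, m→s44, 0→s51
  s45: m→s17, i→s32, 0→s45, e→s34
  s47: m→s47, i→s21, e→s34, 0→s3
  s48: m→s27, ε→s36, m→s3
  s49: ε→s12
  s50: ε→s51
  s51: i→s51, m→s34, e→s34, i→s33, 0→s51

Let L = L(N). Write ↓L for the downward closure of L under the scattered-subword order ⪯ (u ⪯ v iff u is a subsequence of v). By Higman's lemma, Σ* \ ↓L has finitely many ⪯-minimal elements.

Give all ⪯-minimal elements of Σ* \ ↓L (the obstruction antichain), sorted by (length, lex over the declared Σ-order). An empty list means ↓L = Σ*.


Antichain: [ime, 0i0m, eiimi].

|Q|=52, |F|=36, |δ|=184 (19 ε).
min D↑ (34 st, q0=0, F={13}): 0:i→1,e→2,0→3,m→0 1:i→1,e→4,0→5,m→6 2:i→7,e→2,0→8,m→2 3:i→9,e→8,0→3,m→3 4:i→7,e→4,0→10,m→11 5:i→9,e→10,0→5,m→12 6:i→6,e→13,0→12,m→6 7:i→14,e→7,0→15,m→16 8:i→17,e→8,0→8,m→8 9:i→9,e→18,0→19,m→20 10:i→17,e→10,0→10,m→21 11:i→16,e→13,0→21,m→11 12:i→20,e→13,0→12,m→12 13:i→13,e→13,0→13,m→13 14:i→14,e→14,0→22,m→23 15:i→24,e→15,0→15,m→25 16:i→26,e→13,0→25,m→16 17:i→24,e→17,0→19,m→27 18:i→17,e→18,0→19,m→28 19:i→19,e→19,0→19,m→13 20:i→20,e→13,0→29,m→20 21:i→27,e→13,0→21,m→21 22:i→24,e→22,0→22,m→23 23:i→13,e→13,0→23,m→23 24:i→24,e→24,0→19,m→30 25:i→31,e→13,0→25,m→25 26:i→26,e→13,0→32,m→23 27:i→31,e→13,0→29,m→27 28:i→27,e→13,0→29,m→28 29:i→29,e→13,0→29,m→13 30:i→13,e→13,0→33,m→30 31:i→31,e→13,0→29,m→30 32:i→31,e→13,0→32,m→23 33:i→13,e→13,0→33,m→13 [Hopcroft].
'ime': N↓-sim [47, 42, 25, 2] end={s34,s46} — reject; 3/3 del acc.
'0i0m': |S_i|=[47, 34, 20, 9, 2] end={s10,s34} — reject; 4/4 single-dels accept.
'eiimi': N↓-sim [47, 35, 24, 16, 6, 1] end={s34} ∉↓L; 5/5 del acc.
3 words, ⪯-incomp.


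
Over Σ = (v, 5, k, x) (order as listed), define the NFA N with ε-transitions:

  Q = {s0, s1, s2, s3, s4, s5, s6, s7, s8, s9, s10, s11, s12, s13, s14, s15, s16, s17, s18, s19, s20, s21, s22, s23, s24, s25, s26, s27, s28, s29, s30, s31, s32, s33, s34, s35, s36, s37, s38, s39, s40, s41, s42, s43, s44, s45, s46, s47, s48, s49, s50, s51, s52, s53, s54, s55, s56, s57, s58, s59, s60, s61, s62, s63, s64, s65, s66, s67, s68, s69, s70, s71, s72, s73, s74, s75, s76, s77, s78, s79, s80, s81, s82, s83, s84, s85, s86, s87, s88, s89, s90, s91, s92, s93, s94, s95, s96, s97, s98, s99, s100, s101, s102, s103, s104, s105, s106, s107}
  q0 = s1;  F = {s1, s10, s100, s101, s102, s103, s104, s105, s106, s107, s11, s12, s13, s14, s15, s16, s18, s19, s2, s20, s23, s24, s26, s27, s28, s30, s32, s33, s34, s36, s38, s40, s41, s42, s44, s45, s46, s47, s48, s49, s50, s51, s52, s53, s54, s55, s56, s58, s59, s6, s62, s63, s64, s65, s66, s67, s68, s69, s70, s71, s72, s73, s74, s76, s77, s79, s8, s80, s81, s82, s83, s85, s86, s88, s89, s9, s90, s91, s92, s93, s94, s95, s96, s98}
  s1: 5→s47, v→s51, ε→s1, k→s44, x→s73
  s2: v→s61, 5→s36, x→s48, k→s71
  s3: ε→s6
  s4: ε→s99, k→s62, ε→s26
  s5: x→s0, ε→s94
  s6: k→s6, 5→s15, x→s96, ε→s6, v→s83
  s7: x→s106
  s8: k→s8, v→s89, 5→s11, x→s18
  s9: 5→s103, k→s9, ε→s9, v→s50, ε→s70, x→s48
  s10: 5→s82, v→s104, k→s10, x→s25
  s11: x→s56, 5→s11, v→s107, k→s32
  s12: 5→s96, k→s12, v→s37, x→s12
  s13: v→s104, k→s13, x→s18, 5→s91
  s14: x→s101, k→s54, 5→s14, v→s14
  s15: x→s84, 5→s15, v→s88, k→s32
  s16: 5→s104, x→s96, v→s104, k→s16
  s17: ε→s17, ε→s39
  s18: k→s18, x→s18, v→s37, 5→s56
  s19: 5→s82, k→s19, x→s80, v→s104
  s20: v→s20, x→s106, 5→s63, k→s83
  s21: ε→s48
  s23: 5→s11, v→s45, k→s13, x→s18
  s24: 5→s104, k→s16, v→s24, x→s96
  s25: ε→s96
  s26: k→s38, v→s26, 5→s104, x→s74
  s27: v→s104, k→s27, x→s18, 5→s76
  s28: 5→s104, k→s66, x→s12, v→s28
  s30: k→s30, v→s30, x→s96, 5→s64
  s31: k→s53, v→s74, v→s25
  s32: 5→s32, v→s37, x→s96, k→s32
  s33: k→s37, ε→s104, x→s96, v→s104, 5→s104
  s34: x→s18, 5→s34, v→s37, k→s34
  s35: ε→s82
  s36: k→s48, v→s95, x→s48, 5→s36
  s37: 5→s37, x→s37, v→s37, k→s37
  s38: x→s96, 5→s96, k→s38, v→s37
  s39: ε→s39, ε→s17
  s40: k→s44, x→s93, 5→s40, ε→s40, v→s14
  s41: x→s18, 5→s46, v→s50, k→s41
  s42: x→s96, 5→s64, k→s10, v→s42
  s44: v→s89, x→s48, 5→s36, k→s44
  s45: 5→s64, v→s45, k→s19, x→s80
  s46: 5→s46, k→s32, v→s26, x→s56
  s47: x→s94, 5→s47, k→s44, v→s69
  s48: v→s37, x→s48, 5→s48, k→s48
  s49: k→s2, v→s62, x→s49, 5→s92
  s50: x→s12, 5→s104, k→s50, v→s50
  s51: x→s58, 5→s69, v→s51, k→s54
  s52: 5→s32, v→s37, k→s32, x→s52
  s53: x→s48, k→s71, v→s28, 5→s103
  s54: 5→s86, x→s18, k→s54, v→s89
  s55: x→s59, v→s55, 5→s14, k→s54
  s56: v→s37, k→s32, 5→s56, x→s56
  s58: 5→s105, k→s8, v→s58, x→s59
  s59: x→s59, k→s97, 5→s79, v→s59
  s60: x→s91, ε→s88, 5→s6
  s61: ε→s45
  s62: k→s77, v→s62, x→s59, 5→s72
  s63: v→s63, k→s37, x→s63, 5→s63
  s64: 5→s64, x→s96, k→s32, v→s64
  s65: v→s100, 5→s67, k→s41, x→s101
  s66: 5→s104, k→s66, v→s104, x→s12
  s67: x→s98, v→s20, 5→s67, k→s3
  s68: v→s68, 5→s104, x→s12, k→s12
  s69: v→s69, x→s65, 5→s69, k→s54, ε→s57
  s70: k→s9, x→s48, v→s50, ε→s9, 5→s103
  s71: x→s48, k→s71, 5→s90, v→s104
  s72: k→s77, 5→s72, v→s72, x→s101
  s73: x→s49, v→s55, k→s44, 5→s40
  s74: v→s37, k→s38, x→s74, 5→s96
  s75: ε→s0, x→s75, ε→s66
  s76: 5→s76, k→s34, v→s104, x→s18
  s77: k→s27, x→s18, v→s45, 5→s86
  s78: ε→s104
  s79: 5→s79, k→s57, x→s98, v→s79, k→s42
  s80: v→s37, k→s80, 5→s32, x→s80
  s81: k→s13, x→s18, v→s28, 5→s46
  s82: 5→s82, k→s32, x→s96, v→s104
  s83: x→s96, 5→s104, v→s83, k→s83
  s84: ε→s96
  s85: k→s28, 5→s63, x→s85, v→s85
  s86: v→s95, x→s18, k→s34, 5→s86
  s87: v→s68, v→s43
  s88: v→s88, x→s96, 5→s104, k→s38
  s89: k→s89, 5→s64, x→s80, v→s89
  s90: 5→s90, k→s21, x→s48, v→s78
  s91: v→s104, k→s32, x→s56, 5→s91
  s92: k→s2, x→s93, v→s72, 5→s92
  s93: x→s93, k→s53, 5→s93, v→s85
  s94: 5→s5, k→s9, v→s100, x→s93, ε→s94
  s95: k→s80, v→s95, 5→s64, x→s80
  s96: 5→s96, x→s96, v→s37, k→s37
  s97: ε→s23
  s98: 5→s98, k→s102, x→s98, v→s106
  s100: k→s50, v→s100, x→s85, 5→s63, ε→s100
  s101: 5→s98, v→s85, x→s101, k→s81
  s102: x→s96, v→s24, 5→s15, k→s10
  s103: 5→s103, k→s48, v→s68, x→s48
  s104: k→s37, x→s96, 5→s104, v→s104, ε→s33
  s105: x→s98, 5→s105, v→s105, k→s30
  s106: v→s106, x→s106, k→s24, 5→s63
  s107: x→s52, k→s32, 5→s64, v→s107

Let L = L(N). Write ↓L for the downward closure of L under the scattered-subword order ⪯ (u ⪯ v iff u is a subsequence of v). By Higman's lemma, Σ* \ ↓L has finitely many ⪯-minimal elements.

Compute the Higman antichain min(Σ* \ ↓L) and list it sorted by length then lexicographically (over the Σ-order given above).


|Q|=108, |F|=84, |δ|=381 (29 ε).
min D↑ (83 st, q0=0, F={27}): 0:v→1,5→2,k→3,x→4 1:v→1,5→5,k→6,x→7 2:v→5,5→2,k→3,x→8 3:v→9,5→10,k→3,x→11 4:v→12,5→13,k→3,x→14 5:v→5,5→5,k→6,x→15 6:v→9,5→16,k→6,x→17 7:v→7,5→18,k→19,x→20 8:v→21,5→8,k→22,x→23 9:v→9,5→24,k→9,x→25 10:v→26,5→10,k→11,x→11 11:v→27,5→11,k→11,x→11 12:v→12,5→28,k→6,x→20 13:v→28,5→13,k→3,x→23 14:v→29,5→30,k→31,x→14 15:v→21,5→32,k→33,x→34 16:v→26,5→16,k→35,x→17 17:v→27,5→36,k→17,x→17 18:v→18,5→18,k→37,x→38 19:v→9,5→39,k→19,x→17 20:v→20,5→40,k→41,x→20 21:v→21,5→42,k→43,x→44 22:v→43,5→45,k→22,x→11 23:v→44,5→23,k→46,x→23 24:v→24,5→24,k→47,x→48 25:v→27,5→47,k→25,x→25 26:v→26,5→24,k→25,x→25 27:v→27,5→27,k→27,x→27 28:v→28,5→28,k→6,x→34 29:v→29,5→49,k→50,x→20 30:v→49,5→30,k→31,x→23 31:v→51,5→10,k→52,x→11 32:v→53,5→32,k→54,x→38 33:v→43,5→55,k→33,x→17 34:v→44,5→38,k→56,x→34 35:v→27,5→35,k→35,x→17 36:v→27,5→36,k→47,x→36 37:v→37,5→24,k→37,x→48 38:v→57,5→38,k→58,x→38 39:v→59,5→39,k→47,x→36 40:v→40,5→40,k→60,x→38 41:v→51,5→39,k→61,x→17 42:v→42,5→42,k→27,x→42 43:v→43,5→62,k→43,x→63 44:v→44,5→42,k→64,x→44 45:v→65,5→45,k→11,x→11 46:v→64,5→45,k→52,x→11 47:v→27,5→47,k→47,x→48 48:v→27,5→48,k→27,x→48 49:v→49,5→49,k→50,x→34 50:v→51,5→16,k→66,x→17 51:v→51,5→24,k→67,x→25 52:v→62,5→68,k→52,x→11 53:v→53,5→42,k→69,x→57 54:v→69,5→70,k→54,x→48 55:v→71,5→55,k→47,x→36 56:v→64,5→55,k→61,x→17 57:v→57,5→42,k→72,x→57 58:v→72,5→70,k→73,x→48 59:v→59,5→24,k→47,x→74 60:v→60,5→24,k→73,x→48 61:v→62,5→75,k→61,x→17 62:v→62,5→62,k→27,x→48 63:v→27,5→48,k→63,x→63 64:v→64,5→62,k→76,x→63 65:v→65,5→62,k→63,x→63 66:v→62,5→77,k→66,x→17 67:v→62,5→78,k→67,x→25 68:v→62,5→68,k→11,x→11 69:v→69,5→62,k→69,x→48 70:v→79,5→70,k→47,x→48 71:v→71,5→62,k→80,x→81 72:v→72,5→62,k→82,x→48 73:v→62,5→78,k→73,x→48 74:v→27,5→47,k→47,x→74 75:v→62,5→75,k→47,x→36 76:v→62,5→62,k→76,x→63 77:v→62,5→77,k→35,x→17 78:v→62,5→78,k→47,x→48 79:v→79,5→62,k→80,x→48 80:v→27,5→48,k→80,x→48 81:v→27,5→48,k→80,x→81 82:v→62,5→62,k→82,x→48.
'kxv': run [95, 66, 13, 1] end={s37} rej; 3/3 del acc.
'k5kv': run [95, 66, 33, 11, 1] end={s37} ∉↓L; 4/4 deletions ∈↓L.
'5xv5k': run [95, 84, 56, 22, 5, 1] end={s37} ∉↓L; 5/5 single-dels accept.
'kv5xk': run [95, 66, 32, 7, 2, 1] end={s37} ∉↓L; 5/5 deletions ∈↓L.
'vx5kxk': run [95, 74, 58, 37, 22, 4, 1] end={s37} rej; 6/6 deletions ∈↓L.
'xxkkvk': |S_i|=[95, 91, 67, 54, 26, 5, 1] end={s37} ∉↓L; 6/6 deletions ∈↓L.
6 obstructions.

A = [kxv, k5kv, 5xv5k, kv5xk, vx5kxk, xxkkvk].


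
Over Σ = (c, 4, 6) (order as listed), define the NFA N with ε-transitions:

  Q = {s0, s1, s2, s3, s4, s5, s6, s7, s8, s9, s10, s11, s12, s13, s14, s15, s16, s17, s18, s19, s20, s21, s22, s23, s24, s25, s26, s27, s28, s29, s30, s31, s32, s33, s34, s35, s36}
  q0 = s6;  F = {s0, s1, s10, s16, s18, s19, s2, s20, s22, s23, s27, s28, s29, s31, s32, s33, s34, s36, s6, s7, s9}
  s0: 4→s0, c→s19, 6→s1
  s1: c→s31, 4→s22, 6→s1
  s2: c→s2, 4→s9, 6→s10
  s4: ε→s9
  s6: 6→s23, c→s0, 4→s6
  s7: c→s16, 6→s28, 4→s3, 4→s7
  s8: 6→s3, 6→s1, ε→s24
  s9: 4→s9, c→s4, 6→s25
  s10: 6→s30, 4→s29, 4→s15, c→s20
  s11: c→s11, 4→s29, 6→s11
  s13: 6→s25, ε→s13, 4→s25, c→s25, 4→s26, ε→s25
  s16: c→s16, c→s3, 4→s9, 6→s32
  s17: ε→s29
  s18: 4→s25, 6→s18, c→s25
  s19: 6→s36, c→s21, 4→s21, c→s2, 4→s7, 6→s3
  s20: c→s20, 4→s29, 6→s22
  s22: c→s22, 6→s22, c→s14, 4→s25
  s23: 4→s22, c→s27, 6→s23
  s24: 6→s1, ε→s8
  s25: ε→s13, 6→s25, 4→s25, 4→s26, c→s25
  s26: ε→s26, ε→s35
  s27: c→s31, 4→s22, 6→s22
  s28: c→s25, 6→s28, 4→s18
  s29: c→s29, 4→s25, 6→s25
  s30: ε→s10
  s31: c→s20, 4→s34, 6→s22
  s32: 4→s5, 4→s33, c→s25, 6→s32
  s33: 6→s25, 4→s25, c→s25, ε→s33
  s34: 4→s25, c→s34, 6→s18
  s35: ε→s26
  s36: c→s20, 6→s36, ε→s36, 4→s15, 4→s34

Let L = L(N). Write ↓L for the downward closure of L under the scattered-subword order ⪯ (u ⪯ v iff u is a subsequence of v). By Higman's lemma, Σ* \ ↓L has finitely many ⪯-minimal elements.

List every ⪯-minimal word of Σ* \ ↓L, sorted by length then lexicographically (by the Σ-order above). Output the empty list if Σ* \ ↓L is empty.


|Q|=37, |F|=21, |δ|=99 (13 ε).
min D↑ (22 st, q0=0, F={11}): 0:c→1,4→0,6→2 1:c→3,4→1,6→4 2:c→5,4→6,6→2 3:c→7,4→8,6→9 4:c→10,4→6,6→4 5:c→10,4→6,6→6 6:c→6,4→11,6→6 7:c→7,4→12,6→13 8:c→14,4→8,6→15 9:c→16,4→17,6→9 10:c→16,4→17,6→6 11:c→11,4→11,6→11 12:c→12,4→12,6→11 13:c→16,4→18,6→13 14:c→14,4→12,6→19 15:c→11,4→20,6→15 16:c→16,4→18,6→6 17:c→17,4→11,6→20 18:c→18,4→11,6→11 19:c→11,4→21,6→19 20:c→11,4→11,6→20 21:c→11,4→11,6→11 (ε-aug+det+¬).
'644': N↓-sim [32, 23, 12, 4] end={s13,s25,s26,s35} rej; 3/3 deletions ∈↓L.
'6c64': run [32, 23, 12, 7, 4] end={s13,s25,s26,s35} rej; 4/4 single-dels accept.
'ccc46': |S_i|=[32, 30, 27, 22, 10, 4] end={s13,s25,s26,s35} — reject; 5/5 deletions ∈↓L.
'cc46c': run [32, 30, 27, 18, 9, 4] end={s13,s25,s26,s35} ∉↓L; 5/5 single-dels accept.
4 words, ⪯-incomp.

A = [644, 6c64, ccc46, cc46c].


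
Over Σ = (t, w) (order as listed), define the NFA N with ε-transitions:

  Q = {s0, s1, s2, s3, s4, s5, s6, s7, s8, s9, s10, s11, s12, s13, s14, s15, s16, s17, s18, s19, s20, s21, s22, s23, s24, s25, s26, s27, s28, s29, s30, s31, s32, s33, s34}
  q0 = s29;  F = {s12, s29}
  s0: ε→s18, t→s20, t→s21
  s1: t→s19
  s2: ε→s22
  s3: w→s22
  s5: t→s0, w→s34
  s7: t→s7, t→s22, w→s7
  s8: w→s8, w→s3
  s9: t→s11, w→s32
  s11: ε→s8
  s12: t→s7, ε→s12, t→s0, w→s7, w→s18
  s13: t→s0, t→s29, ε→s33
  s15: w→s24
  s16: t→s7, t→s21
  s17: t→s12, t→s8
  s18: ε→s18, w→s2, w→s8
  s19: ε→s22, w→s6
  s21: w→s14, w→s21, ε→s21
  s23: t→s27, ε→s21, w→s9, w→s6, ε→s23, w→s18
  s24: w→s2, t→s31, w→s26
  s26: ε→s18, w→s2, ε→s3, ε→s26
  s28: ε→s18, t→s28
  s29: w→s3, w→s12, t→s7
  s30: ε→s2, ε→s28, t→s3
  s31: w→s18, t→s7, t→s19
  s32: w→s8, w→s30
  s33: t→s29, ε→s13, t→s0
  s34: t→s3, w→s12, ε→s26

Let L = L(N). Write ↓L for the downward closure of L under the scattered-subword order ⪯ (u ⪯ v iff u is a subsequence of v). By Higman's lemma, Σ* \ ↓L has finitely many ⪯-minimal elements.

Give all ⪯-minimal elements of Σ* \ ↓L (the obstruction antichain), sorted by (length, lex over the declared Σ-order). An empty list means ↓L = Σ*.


A = [t, ww].

|Q|=35, |F|=2, |δ|=69 (18 ε).
min D↑ (3 st, q0=0, F={1}): 0:t→1,w→2 1:t→1,w→1 2:t→1,w→1 [Hopcroft].
't': |S_i|=[12, 10] end={s0,s14,s18,s2,s20,s21,s22,s3,s7,s8} ∉↓L; 1/1 del acc.
'ww': run [12, 11, 8] end={s14,s18,s2,s21,s22,s3,s7,s8} ∉↓L; 2/2 deletions ∈↓L.
2 obstructions.


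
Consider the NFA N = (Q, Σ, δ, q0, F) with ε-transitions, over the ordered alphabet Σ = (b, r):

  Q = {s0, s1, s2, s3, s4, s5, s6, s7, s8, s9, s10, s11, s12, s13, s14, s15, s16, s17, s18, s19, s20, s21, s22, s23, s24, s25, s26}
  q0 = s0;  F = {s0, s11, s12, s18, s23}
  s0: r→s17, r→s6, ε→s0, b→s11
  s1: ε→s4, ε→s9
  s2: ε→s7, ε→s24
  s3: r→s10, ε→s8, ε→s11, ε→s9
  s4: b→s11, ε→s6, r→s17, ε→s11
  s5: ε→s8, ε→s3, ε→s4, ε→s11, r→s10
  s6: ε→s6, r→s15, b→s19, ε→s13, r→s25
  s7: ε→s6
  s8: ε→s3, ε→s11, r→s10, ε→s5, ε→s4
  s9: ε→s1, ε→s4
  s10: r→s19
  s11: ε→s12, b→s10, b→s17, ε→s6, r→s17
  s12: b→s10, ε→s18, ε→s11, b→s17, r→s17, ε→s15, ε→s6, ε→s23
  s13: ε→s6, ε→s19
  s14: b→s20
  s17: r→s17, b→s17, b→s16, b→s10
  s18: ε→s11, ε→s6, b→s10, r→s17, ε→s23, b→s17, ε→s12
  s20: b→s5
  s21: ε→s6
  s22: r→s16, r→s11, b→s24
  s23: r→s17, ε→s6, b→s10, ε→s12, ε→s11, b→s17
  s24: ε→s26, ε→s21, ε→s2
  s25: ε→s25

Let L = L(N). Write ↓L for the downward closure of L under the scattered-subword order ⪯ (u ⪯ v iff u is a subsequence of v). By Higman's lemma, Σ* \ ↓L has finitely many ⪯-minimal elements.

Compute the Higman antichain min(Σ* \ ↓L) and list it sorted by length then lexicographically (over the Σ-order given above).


|Q|=27, |F|=5, |δ|=77 (44 ε).
min D↑ (3 st, q0=0, F={2}): 0:b→1,r→2 1:b→2,r→2 2:b→2,r→2 (ε-aug+det+¬).
'r': run [13, 8] end={s10,s13,s15,s16,s17,s19,s25,s6} ∉↓L; 1/1 single-dels accept.
'bb': N↓-sim [13, 12, 4] end={s10,s16,s17,s19} ∉↓L; 2/2 single-dels accept.
2 obstructions.

Antichain: [r, bb].


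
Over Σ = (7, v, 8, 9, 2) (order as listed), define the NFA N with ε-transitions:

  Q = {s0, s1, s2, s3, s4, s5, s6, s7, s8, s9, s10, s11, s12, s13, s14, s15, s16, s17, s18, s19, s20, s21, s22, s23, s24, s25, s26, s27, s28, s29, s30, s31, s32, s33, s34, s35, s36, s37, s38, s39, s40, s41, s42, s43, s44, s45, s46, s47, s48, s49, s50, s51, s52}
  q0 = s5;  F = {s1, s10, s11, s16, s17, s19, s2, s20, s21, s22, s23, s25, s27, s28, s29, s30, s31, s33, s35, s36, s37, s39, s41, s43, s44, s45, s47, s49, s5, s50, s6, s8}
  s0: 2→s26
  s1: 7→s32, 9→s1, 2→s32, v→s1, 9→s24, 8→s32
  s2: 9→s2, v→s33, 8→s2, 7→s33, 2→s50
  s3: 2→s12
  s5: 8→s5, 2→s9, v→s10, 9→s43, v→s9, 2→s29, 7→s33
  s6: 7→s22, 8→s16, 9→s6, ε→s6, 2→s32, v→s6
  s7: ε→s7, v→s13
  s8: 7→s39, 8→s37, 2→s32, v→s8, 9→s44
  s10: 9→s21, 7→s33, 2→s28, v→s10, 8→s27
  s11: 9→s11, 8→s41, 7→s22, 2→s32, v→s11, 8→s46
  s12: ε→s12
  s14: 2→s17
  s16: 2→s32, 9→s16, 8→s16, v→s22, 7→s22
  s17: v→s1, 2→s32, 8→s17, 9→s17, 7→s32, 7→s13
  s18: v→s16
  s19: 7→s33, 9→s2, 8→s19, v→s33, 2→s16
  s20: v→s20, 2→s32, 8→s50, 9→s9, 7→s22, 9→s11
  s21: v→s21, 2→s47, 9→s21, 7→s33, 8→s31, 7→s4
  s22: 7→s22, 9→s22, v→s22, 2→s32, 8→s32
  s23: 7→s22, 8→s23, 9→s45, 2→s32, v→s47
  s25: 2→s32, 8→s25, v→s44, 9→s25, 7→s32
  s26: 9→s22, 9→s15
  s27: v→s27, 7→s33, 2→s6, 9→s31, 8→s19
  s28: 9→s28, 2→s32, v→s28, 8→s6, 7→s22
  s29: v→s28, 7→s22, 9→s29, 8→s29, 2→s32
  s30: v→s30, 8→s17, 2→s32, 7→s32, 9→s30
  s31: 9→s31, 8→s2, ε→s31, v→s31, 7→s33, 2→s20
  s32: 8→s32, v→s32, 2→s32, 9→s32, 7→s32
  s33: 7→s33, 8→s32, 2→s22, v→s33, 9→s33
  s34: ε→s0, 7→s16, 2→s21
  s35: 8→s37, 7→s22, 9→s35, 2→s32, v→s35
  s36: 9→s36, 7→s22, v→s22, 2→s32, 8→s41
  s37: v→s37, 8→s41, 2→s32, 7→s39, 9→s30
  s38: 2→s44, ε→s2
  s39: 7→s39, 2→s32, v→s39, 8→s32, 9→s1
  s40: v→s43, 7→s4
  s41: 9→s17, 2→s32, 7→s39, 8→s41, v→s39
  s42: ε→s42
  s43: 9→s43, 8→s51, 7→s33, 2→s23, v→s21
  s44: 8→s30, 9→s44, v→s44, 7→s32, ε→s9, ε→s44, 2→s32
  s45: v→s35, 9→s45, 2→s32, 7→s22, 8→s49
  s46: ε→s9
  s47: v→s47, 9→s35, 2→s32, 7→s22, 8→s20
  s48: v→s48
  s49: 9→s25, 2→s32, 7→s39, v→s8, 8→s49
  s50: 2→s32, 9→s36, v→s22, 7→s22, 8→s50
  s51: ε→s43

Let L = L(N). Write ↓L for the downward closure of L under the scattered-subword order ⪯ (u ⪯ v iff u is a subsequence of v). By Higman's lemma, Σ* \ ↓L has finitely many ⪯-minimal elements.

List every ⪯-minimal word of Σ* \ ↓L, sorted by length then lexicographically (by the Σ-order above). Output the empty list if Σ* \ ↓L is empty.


A = [78, 22, v88v8, 929897].

|Q|=53, |F|=32, |δ|=196 (11 ε).
min D↑ (33 st, q0=0, F={5}): 0:7→1,v→2,8→0,9→3,2→4 1:7→1,v→1,8→5,9→1,2→6 2:7→1,v→2,8→7,9→8,2→9 3:7→1,v→8,8→3,9→3,2→10 4:7→6,v→9,8→4,9→4,2→5 5:7→5,v→5,8→5,9→5,2→5 6:7→6,v→6,8→5,9→6,2→5 7:7→1,v→7,8→11,9→12,2→13 8:7→1,v→8,8→12,9→8,2→14 9:7→6,v→9,8→13,9→9,2→5 10:7→6,v→14,8→10,9→15,2→5 11:7→1,v→1,8→11,9→16,2→17 12:7→1,v→12,8→16,9→12,2→18 13:7→6,v→13,8→17,9→13,2→5 14:7→6,v→14,8→18,9→19,2→5 15:7→6,v→19,8→20,9→15,2→5 16:7→1,v→1,8→16,9→16,2→21 17:7→6,v→6,8→17,9→17,2→5 18:7→6,v→18,8→21,9→22,2→5 19:7→6,v→19,8→23,9→19,2→5 20:7→24,v→25,8→20,9→26,2→5 21:7→6,v→6,8→21,9→27,2→5 22:7→6,v→22,8→28,9→22,2→5 23:7→24,v→23,8→28,9→29,2→5 24:7→24,v→24,8→5,9→30,2→5 25:7→24,v→25,8→23,9→31,2→5 26:7→5,v→31,8→26,9→26,2→5 27:7→6,v→6,8→28,9→27,2→5 28:7→24,v→24,8→28,9→32,2→5 29:7→5,v→29,8→32,9→29,2→5 30:7→5,v→30,8→5,9→30,2→5 31:7→5,v→31,8→29,9→31,2→5 32:7→5,v→30,8→32,9→32,2→5 [Hopcroft].
'78': N↓-sim [39, 8, 1] end={s32} — reject; 2/2 deletions ∈↓L.
'22': |S_i|=[39, 28, 1] end={s32} ∉↓L; 2/2 del acc.
'v88v8': run [39, 31, 23, 16, 6, 1] end={s32} rej; 5/5 del acc.
'929897': run [39, 35, 24, 20, 15, 9, 2] end={s13,s32} — reject; 6/6 single-dels accept.
4 obstructions.
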